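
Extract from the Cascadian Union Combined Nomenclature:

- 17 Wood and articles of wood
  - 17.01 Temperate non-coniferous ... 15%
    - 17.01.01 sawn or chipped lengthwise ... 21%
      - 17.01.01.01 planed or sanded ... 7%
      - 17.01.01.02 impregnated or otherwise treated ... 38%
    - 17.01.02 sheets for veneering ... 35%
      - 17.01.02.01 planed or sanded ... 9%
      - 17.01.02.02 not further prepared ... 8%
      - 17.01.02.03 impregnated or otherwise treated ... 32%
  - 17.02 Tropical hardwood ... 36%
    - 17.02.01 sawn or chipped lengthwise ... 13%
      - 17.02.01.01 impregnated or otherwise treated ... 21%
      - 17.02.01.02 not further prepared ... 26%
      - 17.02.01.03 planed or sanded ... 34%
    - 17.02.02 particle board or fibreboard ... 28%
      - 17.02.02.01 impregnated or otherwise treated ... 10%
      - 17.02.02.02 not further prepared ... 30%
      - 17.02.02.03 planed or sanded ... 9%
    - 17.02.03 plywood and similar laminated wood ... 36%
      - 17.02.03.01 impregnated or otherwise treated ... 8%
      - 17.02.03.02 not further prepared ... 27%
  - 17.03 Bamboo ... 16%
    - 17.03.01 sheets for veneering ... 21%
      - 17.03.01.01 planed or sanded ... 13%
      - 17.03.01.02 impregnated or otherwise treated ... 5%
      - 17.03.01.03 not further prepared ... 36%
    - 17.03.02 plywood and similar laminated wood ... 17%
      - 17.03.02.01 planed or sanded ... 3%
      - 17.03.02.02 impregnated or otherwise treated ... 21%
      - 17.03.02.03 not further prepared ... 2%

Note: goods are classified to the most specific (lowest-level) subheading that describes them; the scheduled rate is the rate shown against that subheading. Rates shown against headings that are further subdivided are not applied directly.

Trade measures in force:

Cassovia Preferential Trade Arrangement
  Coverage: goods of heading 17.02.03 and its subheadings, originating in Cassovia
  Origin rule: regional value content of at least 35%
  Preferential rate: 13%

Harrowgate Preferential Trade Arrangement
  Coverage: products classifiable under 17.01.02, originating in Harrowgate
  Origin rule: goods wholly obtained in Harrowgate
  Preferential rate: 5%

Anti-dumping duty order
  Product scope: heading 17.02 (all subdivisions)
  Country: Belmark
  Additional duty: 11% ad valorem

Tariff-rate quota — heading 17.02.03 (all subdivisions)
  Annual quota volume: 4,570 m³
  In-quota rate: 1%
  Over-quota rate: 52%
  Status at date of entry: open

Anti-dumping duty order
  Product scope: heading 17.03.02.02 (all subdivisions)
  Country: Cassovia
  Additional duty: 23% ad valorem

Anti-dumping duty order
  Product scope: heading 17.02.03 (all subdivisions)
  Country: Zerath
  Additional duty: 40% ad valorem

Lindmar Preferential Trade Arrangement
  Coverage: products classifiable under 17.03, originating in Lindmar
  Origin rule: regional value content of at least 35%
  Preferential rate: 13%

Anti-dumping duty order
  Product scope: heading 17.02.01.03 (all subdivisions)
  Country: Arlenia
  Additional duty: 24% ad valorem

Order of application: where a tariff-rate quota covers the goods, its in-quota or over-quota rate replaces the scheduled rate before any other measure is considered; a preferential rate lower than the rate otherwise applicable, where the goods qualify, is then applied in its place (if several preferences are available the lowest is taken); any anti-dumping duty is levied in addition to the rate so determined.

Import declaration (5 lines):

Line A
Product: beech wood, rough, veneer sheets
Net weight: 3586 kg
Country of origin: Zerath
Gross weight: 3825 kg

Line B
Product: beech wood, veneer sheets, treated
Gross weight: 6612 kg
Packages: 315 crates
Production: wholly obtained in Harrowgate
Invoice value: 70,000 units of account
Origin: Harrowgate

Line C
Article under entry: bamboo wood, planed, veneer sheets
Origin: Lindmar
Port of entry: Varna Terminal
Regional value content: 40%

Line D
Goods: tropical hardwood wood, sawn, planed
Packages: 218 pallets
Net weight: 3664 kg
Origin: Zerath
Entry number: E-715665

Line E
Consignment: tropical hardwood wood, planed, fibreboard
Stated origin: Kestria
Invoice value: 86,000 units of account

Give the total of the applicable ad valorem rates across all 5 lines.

69%

Line A: beech → 17.01; veneer sheets → 17.01.02; rough → 17.01.02.02. Scheduled 8%. No special measure applies. → 8%.
Line B: beech → 17.01; veneer sheets → 17.01.02; treated → 17.01.02.03. Scheduled 32%. Harrowgate agreement on 17.01.02: wholly obtained → 5% available; preferential 5%. → 5%.
Line C: bamboo → 17.03; veneer sheets → 17.03.01; planed → 17.03.01.01. Scheduled 13%. Lindmar agreement on 17.03: RVC ≥ 35% → 13% available; preference 13% not lower than 13% → no reduction. → 13%.
Line D: tropical hardwood → 17.02; sawn → 17.02.01; planed → 17.02.01.03. Scheduled 34%. No special measure applies. → 34%.
Line E: tropical hardwood → 17.02; fibreboard → 17.02.02; planed → 17.02.02.03. Scheduled 9%. No special measure applies. → 9%.
Sum: 8% + 5% + 13% + 34% + 9% = 69%.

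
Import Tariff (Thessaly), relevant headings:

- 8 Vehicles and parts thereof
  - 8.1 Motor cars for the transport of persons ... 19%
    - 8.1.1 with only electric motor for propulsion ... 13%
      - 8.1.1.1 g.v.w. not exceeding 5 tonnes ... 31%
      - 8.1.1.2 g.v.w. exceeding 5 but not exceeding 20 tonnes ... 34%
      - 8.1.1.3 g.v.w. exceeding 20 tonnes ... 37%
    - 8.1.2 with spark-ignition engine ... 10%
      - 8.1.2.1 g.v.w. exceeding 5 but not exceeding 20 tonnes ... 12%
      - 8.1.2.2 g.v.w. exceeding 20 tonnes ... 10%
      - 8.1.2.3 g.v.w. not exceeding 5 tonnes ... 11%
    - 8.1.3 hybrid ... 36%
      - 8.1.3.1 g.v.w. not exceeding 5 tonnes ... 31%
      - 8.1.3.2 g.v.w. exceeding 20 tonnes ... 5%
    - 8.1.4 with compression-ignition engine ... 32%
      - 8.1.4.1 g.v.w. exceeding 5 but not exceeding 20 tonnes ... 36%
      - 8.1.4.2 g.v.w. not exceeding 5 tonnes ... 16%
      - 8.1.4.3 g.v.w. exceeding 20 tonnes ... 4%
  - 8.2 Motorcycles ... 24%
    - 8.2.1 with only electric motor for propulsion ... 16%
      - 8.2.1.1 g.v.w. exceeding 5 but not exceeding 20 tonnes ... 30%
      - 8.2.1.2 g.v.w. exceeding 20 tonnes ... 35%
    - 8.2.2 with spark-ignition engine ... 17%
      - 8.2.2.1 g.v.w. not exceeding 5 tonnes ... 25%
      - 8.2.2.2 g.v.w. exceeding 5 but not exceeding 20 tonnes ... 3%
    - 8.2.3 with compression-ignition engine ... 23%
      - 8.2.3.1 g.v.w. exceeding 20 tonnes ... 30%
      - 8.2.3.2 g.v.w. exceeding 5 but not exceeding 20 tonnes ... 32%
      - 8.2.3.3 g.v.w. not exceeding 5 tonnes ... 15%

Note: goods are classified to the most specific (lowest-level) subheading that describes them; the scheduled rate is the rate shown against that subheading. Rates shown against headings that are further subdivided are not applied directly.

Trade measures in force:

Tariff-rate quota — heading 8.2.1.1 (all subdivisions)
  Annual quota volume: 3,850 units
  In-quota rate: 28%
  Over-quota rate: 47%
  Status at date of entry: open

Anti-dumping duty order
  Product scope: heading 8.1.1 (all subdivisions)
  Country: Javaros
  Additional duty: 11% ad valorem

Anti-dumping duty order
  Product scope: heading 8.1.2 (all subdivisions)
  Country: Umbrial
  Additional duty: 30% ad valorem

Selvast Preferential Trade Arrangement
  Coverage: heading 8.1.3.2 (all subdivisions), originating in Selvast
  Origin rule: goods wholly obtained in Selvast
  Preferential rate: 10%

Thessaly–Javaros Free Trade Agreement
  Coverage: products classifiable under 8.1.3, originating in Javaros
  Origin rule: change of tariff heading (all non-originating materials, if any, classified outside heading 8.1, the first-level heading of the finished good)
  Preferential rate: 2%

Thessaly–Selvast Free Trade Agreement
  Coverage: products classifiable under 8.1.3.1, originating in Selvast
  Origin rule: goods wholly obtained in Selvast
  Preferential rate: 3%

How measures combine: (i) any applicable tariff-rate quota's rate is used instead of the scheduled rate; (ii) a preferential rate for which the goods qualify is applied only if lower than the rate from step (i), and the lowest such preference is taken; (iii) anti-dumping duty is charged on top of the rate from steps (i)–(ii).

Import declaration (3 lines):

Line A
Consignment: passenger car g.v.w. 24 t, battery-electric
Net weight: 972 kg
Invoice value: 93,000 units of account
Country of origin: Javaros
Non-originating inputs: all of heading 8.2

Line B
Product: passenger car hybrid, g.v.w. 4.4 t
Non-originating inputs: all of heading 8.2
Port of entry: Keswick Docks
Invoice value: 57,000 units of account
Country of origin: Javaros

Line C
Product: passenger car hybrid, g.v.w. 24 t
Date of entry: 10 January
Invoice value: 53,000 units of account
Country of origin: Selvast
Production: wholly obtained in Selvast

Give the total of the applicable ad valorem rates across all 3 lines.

55%

Line A: passenger car → 8.1; battery-electric → 8.1.1; g.v.w. 24 t → 8.1.1.3. Scheduled 37%. Javaros agreement on 8.1.3: 8.1.1.3 not covered; anti-dumping (Javaros, 8.1.1): +11%; total 37% + 11% = 48%. → 48%.
Line B: passenger car → 8.1; hybrid → 8.1.3; g.v.w. 4.4 t → 8.1.3.1. Scheduled 31%. Javaros agreement on 8.1.3: CTH met → 2% available; preferential 2%. → 2%.
Line C: passenger car → 8.1; hybrid → 8.1.3; g.v.w. 24 t → 8.1.3.2. Scheduled 5%. Selvast agreement on 8.1.3.2: wholly obtained → 10% available; Selvast agreement on 8.1.3.1: 8.1.3.2 not covered; preference 10% not lower than 5% → no reduction. → 5%.
Sum: 48% + 2% + 5% = 55%.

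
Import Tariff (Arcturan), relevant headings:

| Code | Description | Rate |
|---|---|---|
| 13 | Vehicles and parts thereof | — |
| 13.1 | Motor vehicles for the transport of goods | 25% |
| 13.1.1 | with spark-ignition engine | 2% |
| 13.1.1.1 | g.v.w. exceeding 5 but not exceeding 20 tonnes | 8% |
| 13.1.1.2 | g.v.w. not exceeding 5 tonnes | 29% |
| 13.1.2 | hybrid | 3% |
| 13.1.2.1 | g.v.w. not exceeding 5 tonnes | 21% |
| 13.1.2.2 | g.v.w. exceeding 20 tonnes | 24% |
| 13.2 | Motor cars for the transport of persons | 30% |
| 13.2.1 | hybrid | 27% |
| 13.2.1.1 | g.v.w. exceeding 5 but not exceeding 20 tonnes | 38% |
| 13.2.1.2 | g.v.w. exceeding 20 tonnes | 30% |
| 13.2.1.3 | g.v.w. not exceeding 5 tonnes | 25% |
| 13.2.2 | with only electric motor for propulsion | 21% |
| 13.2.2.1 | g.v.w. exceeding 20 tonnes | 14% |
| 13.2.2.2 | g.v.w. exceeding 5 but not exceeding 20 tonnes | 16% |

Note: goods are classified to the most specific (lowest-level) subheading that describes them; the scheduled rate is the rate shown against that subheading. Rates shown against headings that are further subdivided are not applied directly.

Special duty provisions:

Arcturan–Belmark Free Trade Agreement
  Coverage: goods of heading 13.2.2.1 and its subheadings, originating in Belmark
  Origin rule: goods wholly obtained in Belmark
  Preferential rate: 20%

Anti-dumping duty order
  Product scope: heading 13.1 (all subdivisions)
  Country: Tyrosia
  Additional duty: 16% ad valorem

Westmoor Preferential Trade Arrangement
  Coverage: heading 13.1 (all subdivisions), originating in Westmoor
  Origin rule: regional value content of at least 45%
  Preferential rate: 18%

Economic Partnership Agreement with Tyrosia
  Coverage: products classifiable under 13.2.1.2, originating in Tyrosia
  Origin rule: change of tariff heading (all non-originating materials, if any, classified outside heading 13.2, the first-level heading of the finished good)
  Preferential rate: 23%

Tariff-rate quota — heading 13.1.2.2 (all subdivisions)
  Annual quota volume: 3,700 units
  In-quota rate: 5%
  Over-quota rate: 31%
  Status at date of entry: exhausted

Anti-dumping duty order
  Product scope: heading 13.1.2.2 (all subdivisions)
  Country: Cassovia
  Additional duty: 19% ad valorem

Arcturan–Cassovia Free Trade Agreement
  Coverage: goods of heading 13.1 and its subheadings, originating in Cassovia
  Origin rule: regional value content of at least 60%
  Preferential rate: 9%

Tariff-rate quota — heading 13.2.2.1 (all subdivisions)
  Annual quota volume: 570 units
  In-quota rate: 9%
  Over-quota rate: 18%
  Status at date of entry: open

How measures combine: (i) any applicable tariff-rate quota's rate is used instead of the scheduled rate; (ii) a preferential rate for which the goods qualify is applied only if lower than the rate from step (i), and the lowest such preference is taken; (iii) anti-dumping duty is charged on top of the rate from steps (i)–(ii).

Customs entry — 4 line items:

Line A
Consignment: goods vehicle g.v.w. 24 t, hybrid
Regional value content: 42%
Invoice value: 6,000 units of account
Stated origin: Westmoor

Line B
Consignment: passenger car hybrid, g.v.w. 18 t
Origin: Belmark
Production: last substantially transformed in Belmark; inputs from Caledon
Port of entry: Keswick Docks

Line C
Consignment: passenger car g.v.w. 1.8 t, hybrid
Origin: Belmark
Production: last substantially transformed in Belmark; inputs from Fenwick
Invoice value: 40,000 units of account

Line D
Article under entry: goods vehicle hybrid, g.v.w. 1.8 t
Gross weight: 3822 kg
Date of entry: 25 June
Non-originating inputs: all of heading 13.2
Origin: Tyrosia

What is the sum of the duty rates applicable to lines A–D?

Line A: goods vehicle → 13.1; hybrid → 13.1.2; g.v.w. 24 t → 13.1.2.2. Scheduled 24%. quota on 13.1.2.2 exhausted → over-quota 31%; Westmoor agreement on 13.1: RVC < 45%. → 31%.
Line B: passenger car → 13.2; hybrid → 13.2.1; g.v.w. 18 t → 13.2.1.1. Scheduled 38%. Belmark agreement on 13.2.2.1: 13.2.1.1 not covered. → 38%.
Line C: passenger car → 13.2; hybrid → 13.2.1; g.v.w. 1.8 t → 13.2.1.3. Scheduled 25%. Belmark agreement on 13.2.2.1: 13.2.1.3 not covered. → 25%.
Line D: goods vehicle → 13.1; hybrid → 13.1.2; g.v.w. 1.8 t → 13.1.2.1. Scheduled 21%. Tyrosia agreement on 13.2.1.2: 13.1.2.1 not covered; anti-dumping (Tyrosia, 13.1): +16%; total 21% + 16% = 37%. → 37%.
Sum: 31% + 38% + 25% + 37% = 131%.

131%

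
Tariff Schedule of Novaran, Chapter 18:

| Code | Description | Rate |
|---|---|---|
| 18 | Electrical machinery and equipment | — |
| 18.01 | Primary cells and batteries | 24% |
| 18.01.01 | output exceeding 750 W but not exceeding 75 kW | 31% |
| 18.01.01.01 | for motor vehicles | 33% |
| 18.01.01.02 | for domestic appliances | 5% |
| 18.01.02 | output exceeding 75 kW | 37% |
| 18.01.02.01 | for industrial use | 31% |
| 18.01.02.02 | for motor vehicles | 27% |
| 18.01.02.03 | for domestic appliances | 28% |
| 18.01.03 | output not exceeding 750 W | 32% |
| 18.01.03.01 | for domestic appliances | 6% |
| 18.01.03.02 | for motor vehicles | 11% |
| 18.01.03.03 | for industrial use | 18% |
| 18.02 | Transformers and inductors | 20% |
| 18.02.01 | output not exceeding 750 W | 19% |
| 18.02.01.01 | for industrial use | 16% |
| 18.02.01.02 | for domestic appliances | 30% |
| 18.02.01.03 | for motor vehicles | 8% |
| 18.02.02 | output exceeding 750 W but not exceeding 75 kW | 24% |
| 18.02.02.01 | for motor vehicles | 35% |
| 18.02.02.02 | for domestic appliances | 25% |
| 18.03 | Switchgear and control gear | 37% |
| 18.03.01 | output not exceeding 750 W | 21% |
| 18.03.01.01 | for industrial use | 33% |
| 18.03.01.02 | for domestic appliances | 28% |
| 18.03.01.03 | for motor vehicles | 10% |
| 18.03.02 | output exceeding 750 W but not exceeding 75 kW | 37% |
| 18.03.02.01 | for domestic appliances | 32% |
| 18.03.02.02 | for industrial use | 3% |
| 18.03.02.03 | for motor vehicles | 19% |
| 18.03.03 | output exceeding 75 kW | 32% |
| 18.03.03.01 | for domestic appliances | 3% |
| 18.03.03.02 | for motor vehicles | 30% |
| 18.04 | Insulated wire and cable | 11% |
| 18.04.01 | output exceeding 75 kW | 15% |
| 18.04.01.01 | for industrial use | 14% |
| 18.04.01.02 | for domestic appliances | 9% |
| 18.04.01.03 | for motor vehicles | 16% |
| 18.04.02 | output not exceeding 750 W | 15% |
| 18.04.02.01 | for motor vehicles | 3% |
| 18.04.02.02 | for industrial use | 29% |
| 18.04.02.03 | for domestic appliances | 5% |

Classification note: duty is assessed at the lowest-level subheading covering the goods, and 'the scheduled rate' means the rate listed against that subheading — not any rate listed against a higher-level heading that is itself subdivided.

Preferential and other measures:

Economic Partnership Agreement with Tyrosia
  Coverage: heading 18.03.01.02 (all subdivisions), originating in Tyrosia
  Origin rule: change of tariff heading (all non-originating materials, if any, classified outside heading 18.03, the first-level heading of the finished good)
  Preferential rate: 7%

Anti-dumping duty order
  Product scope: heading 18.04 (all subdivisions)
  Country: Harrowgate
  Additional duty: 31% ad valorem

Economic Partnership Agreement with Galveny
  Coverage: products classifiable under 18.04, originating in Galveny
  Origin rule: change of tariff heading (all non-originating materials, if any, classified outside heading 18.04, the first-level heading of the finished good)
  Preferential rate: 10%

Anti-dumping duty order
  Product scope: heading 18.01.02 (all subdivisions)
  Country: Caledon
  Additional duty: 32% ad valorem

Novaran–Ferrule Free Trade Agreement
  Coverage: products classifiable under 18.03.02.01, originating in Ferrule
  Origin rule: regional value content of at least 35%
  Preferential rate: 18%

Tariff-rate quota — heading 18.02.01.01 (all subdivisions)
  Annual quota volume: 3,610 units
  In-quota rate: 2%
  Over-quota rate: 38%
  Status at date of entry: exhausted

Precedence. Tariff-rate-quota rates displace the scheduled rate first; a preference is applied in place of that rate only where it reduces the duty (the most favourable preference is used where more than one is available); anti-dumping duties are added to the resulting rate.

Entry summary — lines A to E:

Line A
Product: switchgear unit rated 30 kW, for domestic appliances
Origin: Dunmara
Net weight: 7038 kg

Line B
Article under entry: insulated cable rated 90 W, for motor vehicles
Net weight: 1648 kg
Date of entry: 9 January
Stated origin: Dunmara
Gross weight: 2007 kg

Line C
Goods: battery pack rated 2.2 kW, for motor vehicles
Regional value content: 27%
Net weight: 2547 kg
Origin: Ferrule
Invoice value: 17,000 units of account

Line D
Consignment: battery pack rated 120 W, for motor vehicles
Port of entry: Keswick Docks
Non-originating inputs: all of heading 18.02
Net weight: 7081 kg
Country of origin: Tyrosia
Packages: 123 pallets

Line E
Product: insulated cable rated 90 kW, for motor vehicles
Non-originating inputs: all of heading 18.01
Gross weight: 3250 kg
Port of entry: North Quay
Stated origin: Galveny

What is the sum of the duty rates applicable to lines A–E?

Line A: switchgear unit → 18.03; rated 30 kW → 18.03.02; for domestic appliances → 18.03.02.01. Scheduled 32%. No special measure applies. → 32%.
Line B: insulated cable → 18.04; rated 90 W → 18.04.02; for motor vehicles → 18.04.02.01. Scheduled 3%. No special measure applies. → 3%.
Line C: battery pack → 18.01; rated 2.2 kW → 18.01.01; for motor vehicles → 18.01.01.01. Scheduled 33%. Ferrule agreement on 18.03.02.01: 18.01.01.01 not covered. → 33%.
Line D: battery pack → 18.01; rated 120 W → 18.01.03; for motor vehicles → 18.01.03.02. Scheduled 11%. Tyrosia agreement on 18.03.01.02: 18.01.03.02 not covered. → 11%.
Line E: insulated cable → 18.04; rated 90 kW → 18.04.01; for motor vehicles → 18.04.01.03. Scheduled 16%. Galveny agreement on 18.04: CTH met → 10% available; preferential 10%. → 10%.
Sum: 32% + 3% + 33% + 11% + 10% = 89%.

89%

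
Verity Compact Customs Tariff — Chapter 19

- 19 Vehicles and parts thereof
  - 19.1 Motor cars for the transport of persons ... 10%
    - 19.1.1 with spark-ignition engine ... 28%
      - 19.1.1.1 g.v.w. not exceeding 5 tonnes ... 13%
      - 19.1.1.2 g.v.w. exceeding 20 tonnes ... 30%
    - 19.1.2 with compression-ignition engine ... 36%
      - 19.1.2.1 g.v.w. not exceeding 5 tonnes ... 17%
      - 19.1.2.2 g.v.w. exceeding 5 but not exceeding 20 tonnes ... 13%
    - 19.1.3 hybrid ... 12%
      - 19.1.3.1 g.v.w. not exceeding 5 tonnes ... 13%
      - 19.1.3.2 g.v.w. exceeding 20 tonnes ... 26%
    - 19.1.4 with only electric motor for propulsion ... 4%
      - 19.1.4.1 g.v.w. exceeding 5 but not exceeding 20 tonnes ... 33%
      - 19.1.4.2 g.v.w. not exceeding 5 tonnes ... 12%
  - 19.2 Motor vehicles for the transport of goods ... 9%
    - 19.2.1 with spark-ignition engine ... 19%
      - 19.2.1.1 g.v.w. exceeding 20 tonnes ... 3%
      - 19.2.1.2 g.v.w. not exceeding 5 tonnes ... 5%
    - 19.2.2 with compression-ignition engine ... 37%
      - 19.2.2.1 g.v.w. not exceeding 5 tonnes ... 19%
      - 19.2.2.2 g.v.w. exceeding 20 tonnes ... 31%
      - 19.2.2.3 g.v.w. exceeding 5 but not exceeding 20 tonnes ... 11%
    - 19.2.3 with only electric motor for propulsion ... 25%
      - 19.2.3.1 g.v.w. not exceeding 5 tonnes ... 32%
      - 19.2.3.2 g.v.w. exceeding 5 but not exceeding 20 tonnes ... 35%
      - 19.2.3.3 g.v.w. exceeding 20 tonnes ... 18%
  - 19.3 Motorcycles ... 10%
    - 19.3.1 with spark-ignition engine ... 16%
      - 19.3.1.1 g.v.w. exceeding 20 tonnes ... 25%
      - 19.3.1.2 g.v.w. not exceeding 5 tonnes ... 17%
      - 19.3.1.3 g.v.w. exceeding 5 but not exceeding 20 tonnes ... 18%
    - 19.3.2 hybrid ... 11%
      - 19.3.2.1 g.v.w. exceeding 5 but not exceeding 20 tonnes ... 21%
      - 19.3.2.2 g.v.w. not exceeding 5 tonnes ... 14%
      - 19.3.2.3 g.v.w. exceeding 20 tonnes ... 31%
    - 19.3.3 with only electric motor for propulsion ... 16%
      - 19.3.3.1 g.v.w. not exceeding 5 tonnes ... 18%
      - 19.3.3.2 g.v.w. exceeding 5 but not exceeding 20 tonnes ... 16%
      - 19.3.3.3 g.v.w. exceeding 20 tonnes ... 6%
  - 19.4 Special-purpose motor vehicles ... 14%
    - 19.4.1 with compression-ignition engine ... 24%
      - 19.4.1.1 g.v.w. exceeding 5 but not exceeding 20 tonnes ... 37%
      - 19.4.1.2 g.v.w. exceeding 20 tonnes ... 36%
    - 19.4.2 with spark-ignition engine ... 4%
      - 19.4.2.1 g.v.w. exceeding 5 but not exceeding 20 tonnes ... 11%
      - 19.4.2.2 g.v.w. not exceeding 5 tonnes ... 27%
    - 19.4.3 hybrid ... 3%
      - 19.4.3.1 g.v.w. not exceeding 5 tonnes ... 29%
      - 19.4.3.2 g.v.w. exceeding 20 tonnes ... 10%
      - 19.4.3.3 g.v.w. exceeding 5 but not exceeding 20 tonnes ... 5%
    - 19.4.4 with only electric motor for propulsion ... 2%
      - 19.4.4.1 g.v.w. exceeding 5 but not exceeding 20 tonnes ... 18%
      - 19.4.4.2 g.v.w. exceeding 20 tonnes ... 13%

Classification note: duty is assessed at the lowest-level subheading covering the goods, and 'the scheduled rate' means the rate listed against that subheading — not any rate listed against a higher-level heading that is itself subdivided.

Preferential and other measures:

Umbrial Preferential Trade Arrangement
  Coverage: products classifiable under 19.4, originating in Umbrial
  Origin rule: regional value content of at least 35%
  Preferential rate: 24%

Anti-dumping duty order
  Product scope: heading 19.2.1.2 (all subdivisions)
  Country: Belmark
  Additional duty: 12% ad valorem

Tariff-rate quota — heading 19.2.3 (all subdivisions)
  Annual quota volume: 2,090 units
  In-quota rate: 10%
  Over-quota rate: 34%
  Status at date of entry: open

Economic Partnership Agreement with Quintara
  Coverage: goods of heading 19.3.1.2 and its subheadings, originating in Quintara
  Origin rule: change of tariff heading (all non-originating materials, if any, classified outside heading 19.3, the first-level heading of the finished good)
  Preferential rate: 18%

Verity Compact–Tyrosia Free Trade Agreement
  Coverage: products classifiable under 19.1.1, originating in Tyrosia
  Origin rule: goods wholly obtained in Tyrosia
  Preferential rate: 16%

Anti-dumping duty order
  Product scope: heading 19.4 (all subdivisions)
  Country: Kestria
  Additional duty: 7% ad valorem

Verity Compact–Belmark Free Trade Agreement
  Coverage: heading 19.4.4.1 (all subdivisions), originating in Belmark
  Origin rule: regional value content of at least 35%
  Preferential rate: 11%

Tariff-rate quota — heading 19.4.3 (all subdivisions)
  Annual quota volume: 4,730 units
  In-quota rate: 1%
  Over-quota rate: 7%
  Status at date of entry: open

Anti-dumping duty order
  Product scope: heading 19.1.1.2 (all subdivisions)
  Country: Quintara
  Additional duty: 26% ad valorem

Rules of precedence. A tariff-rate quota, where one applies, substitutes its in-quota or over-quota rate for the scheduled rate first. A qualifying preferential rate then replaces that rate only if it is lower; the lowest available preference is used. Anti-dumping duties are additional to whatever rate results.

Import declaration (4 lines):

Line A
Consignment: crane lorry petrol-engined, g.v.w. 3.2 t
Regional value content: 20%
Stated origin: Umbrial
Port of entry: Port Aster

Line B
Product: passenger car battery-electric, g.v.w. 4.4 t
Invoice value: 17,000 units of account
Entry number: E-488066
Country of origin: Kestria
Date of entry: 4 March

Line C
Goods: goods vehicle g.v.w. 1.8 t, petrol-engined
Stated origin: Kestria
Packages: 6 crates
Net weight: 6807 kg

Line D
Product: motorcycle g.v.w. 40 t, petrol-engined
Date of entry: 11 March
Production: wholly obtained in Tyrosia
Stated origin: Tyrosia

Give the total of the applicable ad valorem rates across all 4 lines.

Line A: crane lorry → 19.4; petrol-engined → 19.4.2; g.v.w. 3.2 t → 19.4.2.2. Scheduled 27%. Umbrial agreement on 19.4: RVC < 35%. → 27%.
Line B: passenger car → 19.1; battery-electric → 19.1.4; g.v.w. 4.4 t → 19.1.4.2. Scheduled 12%. No special measure applies. → 12%.
Line C: goods vehicle → 19.2; petrol-engined → 19.2.1; g.v.w. 1.8 t → 19.2.1.2. Scheduled 5%. No special measure applies. → 5%.
Line D: motorcycle → 19.3; petrol-engined → 19.3.1; g.v.w. 40 t → 19.3.1.1. Scheduled 25%. Tyrosia agreement on 19.1.1: 19.3.1.1 not covered. → 25%.
Sum: 27% + 12% + 5% + 25% = 69%.

69%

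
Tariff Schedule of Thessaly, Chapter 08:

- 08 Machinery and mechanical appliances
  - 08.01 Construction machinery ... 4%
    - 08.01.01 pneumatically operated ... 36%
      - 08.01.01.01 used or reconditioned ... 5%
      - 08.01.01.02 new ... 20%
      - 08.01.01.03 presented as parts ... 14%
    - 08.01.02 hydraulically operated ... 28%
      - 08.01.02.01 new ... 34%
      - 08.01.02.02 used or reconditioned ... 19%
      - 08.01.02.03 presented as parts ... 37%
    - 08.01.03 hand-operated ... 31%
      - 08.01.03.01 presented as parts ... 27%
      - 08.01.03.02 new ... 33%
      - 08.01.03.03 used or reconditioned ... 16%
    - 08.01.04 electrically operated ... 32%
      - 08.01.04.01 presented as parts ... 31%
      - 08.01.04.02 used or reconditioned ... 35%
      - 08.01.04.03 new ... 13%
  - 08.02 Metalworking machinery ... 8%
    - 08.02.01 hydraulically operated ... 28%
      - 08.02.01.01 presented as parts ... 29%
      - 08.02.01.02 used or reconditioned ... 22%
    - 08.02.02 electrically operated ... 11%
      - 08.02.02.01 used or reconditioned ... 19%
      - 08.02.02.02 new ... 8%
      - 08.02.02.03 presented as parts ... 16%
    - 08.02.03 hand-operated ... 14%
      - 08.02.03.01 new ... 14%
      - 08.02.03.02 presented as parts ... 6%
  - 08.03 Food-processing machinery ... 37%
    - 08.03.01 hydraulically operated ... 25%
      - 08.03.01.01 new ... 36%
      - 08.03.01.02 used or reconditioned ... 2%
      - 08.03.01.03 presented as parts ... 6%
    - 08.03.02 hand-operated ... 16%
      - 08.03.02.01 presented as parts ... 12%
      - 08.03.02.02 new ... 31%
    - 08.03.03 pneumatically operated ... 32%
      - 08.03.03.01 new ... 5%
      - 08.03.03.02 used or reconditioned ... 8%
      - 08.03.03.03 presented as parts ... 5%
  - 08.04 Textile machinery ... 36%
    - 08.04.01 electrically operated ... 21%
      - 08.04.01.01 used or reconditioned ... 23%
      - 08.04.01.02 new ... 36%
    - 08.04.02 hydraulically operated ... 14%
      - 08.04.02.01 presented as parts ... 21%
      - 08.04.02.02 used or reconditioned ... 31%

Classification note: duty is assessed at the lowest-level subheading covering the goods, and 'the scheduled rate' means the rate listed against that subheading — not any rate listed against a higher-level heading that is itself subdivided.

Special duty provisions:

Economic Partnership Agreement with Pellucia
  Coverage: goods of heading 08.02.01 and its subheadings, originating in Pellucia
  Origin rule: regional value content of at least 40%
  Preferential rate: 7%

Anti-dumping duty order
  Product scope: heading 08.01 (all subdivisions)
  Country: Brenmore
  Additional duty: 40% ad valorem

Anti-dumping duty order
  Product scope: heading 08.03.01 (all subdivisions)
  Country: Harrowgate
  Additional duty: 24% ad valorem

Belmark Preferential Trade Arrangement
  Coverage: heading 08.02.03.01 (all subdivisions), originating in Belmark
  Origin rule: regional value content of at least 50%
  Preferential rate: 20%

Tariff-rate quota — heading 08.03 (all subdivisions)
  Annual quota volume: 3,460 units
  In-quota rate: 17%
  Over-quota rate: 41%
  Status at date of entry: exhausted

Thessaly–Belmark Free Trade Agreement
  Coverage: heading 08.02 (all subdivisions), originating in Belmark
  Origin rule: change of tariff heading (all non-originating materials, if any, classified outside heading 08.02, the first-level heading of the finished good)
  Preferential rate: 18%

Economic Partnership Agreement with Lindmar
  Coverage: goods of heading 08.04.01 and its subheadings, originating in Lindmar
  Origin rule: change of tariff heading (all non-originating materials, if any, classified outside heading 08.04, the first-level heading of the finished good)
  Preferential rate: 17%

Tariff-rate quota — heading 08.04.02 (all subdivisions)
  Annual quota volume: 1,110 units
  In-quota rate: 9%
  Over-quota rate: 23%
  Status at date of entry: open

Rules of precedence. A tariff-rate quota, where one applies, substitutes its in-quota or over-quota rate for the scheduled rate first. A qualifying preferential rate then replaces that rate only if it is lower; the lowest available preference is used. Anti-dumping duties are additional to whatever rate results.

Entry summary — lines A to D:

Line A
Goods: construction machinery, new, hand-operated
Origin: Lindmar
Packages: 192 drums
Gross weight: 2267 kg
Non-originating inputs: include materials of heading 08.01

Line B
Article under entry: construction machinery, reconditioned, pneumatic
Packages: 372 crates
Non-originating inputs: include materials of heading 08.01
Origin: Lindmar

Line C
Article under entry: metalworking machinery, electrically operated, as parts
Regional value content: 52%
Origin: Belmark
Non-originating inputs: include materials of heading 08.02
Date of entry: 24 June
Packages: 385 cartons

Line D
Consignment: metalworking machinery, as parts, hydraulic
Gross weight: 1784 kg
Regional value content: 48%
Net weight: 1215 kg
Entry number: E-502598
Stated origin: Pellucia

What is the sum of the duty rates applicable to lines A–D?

Line A: construction → 08.01; hand-operated → 08.01.03; new → 08.01.03.02. Scheduled 33%. Lindmar agreement on 08.04.01: 08.01.03.02 not covered. → 33%.
Line B: construction → 08.01; pneumatic → 08.01.01; reconditioned → 08.01.01.01. Scheduled 5%. Lindmar agreement on 08.04.01: 08.01.01.01 not covered. → 5%.
Line C: metalworking → 08.02; electrically operated → 08.02.02; as parts → 08.02.02.03. Scheduled 16%. Belmark agreement on 08.02.03.01: 08.02.02.03 not covered; Belmark agreement on 08.02: CTH not met. → 16%.
Line D: metalworking → 08.02; hydraulic → 08.02.01; as parts → 08.02.01.01. Scheduled 29%. Pellucia agreement on 08.02.01: RVC ≥ 40% → 7% available; preferential 7%. → 7%.
Sum: 33% + 5% + 16% + 7% = 61%.

61%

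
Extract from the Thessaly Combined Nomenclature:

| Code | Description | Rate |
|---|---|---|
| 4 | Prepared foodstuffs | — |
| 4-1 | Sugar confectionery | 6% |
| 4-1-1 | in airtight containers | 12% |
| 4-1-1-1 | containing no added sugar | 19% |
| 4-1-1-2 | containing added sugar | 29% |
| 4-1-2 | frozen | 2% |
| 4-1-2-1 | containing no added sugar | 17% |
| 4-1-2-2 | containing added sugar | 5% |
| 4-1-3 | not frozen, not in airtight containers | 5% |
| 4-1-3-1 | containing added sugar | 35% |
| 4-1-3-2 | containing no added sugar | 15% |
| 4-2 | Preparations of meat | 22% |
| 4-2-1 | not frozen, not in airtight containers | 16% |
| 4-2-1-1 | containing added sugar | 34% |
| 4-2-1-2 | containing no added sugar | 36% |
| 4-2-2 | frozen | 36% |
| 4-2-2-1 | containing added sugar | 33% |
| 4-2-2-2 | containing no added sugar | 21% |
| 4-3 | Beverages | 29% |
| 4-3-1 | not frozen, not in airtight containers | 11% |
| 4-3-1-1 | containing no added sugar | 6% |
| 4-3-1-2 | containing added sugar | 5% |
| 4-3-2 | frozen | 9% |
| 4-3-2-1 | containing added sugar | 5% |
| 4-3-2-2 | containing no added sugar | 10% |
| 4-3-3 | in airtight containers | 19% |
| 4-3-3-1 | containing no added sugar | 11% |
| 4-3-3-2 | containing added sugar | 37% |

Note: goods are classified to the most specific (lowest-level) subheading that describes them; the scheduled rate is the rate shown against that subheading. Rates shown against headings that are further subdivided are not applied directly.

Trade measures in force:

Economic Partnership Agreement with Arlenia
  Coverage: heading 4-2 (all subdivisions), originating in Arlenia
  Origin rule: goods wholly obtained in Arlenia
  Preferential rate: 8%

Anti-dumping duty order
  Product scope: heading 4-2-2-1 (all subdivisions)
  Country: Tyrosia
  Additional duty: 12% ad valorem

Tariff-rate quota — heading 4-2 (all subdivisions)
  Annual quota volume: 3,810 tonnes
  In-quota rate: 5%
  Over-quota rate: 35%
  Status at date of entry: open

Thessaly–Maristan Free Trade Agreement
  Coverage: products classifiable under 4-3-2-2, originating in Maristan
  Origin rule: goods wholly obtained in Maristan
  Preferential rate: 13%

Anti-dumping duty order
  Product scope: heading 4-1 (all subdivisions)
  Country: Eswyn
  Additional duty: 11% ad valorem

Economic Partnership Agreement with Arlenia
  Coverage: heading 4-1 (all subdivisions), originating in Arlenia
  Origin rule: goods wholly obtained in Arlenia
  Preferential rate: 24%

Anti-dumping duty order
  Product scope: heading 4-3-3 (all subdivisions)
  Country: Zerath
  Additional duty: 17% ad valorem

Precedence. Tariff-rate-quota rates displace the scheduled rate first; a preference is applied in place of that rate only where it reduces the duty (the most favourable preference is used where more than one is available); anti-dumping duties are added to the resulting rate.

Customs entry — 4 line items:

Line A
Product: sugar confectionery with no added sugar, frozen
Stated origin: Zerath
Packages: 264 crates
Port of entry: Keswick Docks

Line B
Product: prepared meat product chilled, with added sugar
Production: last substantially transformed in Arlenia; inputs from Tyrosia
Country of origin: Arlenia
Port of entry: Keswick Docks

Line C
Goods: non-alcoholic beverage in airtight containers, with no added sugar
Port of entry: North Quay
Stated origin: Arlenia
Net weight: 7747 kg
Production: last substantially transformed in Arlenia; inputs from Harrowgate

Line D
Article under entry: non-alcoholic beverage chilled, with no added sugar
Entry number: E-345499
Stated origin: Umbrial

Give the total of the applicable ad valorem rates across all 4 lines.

39%

Line A: sugar confectionery → 4-1; frozen → 4-1-2; with no added sugar → 4-1-2-1. Scheduled 17%. No special measure applies. → 17%.
Line B: prepared meat product → 4-2; chilled → 4-2-1; with added sugar → 4-2-1-1. Scheduled 34%. quota on 4-2 open → in-quota 5%; Arlenia agreement on 4-2: not wholly obtained; Arlenia agreement on 4-1: 4-2-1-1 not covered. → 5%.
Line C: non-alcoholic beverage → 4-3; in airtight containers → 4-3-3; with no added sugar → 4-3-3-1. Scheduled 11%. Arlenia agreement on 4-2: 4-3-3-1 not covered; Arlenia agreement on 4-1: 4-3-3-1 not covered. → 11%.
Line D: non-alcoholic beverage → 4-3; chilled → 4-3-1; with no added sugar → 4-3-1-1. Scheduled 6%. No special measure applies. → 6%.
Sum: 17% + 5% + 11% + 6% = 39%.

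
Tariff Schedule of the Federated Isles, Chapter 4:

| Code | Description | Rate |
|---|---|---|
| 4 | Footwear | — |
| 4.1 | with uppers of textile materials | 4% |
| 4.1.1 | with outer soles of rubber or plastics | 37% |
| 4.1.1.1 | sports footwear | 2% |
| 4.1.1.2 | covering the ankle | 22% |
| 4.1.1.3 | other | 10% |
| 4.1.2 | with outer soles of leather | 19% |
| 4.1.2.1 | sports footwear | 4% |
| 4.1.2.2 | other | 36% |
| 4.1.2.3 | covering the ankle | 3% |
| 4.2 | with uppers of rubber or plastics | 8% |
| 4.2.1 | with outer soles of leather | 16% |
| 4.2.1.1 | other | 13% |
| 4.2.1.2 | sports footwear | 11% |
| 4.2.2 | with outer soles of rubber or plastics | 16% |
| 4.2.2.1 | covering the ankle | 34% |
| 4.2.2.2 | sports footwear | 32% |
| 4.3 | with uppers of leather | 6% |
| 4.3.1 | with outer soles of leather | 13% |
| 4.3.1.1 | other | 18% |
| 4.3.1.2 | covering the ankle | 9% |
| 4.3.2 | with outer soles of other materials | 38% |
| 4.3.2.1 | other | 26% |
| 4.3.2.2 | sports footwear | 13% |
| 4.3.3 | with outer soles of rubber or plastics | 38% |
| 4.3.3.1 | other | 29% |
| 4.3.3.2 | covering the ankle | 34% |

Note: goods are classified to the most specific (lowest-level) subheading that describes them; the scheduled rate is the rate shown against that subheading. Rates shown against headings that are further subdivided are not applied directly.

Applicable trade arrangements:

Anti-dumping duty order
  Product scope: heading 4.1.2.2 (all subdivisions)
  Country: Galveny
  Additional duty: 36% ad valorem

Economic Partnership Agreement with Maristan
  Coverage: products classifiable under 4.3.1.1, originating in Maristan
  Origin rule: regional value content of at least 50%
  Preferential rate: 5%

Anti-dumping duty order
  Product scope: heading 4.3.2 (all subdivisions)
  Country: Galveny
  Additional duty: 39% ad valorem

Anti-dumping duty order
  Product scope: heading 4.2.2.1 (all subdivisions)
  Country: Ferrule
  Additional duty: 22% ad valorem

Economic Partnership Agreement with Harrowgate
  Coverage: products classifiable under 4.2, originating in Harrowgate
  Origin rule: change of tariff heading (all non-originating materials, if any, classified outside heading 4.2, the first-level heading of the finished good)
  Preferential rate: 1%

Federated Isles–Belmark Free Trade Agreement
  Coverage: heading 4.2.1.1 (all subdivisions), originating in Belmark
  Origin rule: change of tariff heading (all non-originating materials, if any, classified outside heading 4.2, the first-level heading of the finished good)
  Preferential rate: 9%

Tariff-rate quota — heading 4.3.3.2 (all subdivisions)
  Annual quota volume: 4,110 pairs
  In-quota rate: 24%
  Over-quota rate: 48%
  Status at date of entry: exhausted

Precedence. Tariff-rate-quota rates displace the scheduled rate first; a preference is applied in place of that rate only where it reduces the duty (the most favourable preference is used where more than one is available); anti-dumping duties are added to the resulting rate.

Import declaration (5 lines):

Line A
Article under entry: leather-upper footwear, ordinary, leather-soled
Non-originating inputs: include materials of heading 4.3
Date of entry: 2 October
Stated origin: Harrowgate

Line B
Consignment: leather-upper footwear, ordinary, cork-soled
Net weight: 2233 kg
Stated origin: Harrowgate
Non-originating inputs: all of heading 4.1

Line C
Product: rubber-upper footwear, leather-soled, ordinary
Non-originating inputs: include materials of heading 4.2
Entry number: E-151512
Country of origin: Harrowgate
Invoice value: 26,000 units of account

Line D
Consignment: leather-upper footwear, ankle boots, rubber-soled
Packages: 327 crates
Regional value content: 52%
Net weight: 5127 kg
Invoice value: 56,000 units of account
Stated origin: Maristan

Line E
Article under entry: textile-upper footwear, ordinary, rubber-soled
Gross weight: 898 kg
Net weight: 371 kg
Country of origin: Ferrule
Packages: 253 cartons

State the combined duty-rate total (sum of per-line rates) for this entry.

Line A: leather-upper → 4.3; leather-soled → 4.3.1; ordinary → 4.3.1.1. Scheduled 18%. Harrowgate agreement on 4.2: 4.3.1.1 not covered. → 18%.
Line B: leather-upper → 4.3; cork-soled → 4.3.2; ordinary → 4.3.2.1. Scheduled 26%. Harrowgate agreement on 4.2: 4.3.2.1 not covered. → 26%.
Line C: rubber-upper → 4.2; leather-soled → 4.2.1; ordinary → 4.2.1.1. Scheduled 13%. Harrowgate agreement on 4.2: CTH not met. → 13%.
Line D: leather-upper → 4.3; rubber-soled → 4.3.3; ankle boots → 4.3.3.2. Scheduled 34%. quota on 4.3.3.2 exhausted → over-quota 48%; Maristan agreement on 4.3.1.1: 4.3.3.2 not covered. → 48%.
Line E: textile-upper → 4.1; rubber-soled → 4.1.1; ordinary → 4.1.1.3. Scheduled 10%. No special measure applies. → 10%.
Sum: 18% + 26% + 13% + 48% + 10% = 115%.

115%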